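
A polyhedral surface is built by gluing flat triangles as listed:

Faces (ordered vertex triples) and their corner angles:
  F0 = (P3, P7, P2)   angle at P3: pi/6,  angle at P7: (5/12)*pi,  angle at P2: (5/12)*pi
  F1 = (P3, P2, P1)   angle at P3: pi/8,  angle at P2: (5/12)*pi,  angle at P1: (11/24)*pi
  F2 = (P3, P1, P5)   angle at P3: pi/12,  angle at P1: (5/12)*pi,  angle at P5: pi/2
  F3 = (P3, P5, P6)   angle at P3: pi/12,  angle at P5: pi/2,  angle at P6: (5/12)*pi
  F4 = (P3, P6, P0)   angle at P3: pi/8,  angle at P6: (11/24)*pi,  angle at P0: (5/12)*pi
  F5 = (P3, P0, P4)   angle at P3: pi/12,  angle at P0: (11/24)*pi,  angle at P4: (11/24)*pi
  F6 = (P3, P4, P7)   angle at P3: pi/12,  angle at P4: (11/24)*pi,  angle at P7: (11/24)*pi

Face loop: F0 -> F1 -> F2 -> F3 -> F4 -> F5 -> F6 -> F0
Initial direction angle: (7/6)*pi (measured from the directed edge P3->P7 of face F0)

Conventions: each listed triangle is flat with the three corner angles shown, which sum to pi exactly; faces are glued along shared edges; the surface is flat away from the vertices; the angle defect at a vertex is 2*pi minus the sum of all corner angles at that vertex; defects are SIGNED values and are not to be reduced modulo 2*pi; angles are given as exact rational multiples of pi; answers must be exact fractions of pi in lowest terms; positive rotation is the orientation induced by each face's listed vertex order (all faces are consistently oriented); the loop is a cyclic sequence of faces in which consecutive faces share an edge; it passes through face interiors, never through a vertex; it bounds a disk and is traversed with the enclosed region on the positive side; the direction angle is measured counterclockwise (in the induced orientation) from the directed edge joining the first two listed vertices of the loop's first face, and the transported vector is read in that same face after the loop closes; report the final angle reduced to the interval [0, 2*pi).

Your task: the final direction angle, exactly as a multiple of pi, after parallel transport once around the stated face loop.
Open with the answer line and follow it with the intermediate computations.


Answer: final direction angle = (5/12)*pi

enclosed vertex P3: corner angles sum to (3/4)*pi, defect = 2*pi - (3/4)*pi = (5/4)*pi
the rotation equals the total enclosed defect, so the final angle is initial + defects (mod 2*pi)
final angle = (7/6)*pi + (5/4)*pi = (5/12)*pi (mod 2*pi)


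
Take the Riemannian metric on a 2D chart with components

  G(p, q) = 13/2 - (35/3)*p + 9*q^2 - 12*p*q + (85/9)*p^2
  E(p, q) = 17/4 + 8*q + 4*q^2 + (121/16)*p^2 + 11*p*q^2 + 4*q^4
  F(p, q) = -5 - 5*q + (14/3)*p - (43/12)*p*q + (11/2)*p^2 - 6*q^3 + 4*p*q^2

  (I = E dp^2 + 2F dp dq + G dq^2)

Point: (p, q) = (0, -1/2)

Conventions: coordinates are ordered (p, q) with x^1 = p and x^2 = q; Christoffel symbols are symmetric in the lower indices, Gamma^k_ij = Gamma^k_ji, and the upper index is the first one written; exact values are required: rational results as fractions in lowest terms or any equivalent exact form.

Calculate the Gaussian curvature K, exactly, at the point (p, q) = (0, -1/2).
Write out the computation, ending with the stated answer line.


E = 3/2, F = -7/4, G = 35/4, EG - F^2 = 161/16 at the point
E_p = 11/4, E_q = 2, F_p = 179/24, F_q = -19/2, G_p = -17/3, G_q = -9
E_qq = 20, F_pq = -91/12, G_pp = 170/9
Brioschi: K = (det M1 - det M2) / (EG - F^2)^2 with the standard first/second-derivative matrices M1, M2.
M1 = [[-E_qq/2 + F_pq - G_pp/2, E_p/2, F_p - E_q/2], [F_q - G_p/2, E, F], [G_q/2, F, G]] = [[-973/36, 11/8, 155/24], [-20/3, 3/2, -7/4], [-9/2, -7/4, 35/4]]; det M1 = -5951/96
M2 = [[0, E_q/2, G_p/2], [E_q/2, E, F], [G_p/2, F, G]] = [[0, 1, -17/6], [1, 3/2, -7/4], [-17/6, -7/4, 35/4]]; det M2 = -87/8
det M1 - det M2 = -4907/96; K = -4907/96 / (161/16)^2 = -5608/11109

Answer: K = -5608/11109


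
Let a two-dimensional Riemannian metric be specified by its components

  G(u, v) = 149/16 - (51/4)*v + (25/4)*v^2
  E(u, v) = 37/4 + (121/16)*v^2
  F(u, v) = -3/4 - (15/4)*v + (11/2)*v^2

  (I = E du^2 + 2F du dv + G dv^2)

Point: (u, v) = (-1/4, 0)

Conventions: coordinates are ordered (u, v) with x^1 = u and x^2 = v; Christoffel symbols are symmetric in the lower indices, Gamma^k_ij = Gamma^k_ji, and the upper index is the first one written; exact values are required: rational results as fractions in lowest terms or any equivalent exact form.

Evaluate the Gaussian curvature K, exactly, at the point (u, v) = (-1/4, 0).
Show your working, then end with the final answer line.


E = 37/4, F = -3/4, G = 149/16, EG - F^2 = 5477/64 at the point
E_u = 0, E_v = 0, F_u = 0, F_v = -15/4, G_u = 0, G_v = -51/4
E_vv = 121/8, F_uv = 0, G_uu = 0
Using the Brioschi determinant formula for K from the metric derivatives:
M1 = [[-E_vv/2 + F_uv - G_uu/2, E_u/2, F_u - E_v/2], [F_v - G_u/2, E, F], [G_v/2, F, G]] = [[-121/16, 0, 0], [-15/4, 37/4, -3/4], [-51/8, -3/4, 149/16]]; det M1 = -662717/1024
M2 = [[0, E_v/2, G_u/2], [E_v/2, E, F], [G_u/2, F, G]] = [[0, 0, 0], [0, 37/4, -3/4], [0, -3/4, 149/16]]; det M2 = 0
det M1 - det M2 = -662717/1024; K = -662717/1024 / (5477/64)^2 = -484/5477

Answer: K = -484/5477


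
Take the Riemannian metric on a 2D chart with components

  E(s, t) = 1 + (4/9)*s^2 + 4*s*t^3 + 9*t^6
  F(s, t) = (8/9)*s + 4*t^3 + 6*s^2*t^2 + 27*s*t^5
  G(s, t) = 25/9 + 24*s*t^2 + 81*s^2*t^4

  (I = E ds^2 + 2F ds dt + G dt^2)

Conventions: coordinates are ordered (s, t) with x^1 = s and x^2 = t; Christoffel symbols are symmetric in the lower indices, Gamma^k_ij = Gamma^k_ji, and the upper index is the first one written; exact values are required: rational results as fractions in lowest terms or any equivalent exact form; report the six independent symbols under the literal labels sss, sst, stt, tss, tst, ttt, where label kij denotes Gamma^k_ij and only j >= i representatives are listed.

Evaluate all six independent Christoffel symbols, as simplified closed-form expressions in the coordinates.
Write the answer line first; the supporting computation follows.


Answer: Gamma_sss = (4*s + 18*t^3)/(729*s^2*t^4 + 4*s^2 + 36*s*t^3 + 216*s*t^2 + 81*t^6 + 25), Gamma_sst = (54*s*t^2 + 243*t^5)/(729*s^2*t^4 + 4*s^2 + 36*s*t^3 + 216*s*t^2 + 81*t^6 + 25), Gamma_stt = (108*s^2*t + 486*s*t^4)/(729*s^2*t^4 + 4*s^2 + 36*s*t^3 + 216*s*t^2 + 81*t^6 + 25), Gamma_tss = (54*s*t^2 + 8)/(729*s^2*t^4 + 4*s^2 + 36*s*t^3 + 216*s*t^2 + 81*t^6 + 25), Gamma_tst = (729*s*t^4 + 108*t^2)/(729*s^2*t^4 + 4*s^2 + 36*s*t^3 + 216*s*t^2 + 81*t^6 + 25), Gamma_ttt = (1458*s^2*t^3 + 216*s*t)/(729*s^2*t^4 + 4*s^2 + 36*s*t^3 + 216*s*t^2 + 81*t^6 + 25)

E = 1 + (4/9)*s^2 + 4*s*t^3 + 9*t^6; F = (8/9)*s + 4*t^3 + 6*s^2*t^2 + 27*s*t^5; G = 25/9 + 24*s*t^2 + 81*s^2*t^4
Gamma^k_ij = (1/2) g^{kl} (d_i g_jl + d_j g_il - d_l g_ij), with g^inv = (1/(EG-F^2)) [[G, -F], [-F, E]]
first partials: E_s = (8/9)*s + 4*t^3, E_t = 12*s*t^2 + 54*t^5, F_s = 8/9 + 12*s*t^2 + 27*t^5, F_t = 12*t^2 + 12*s^2*t + 135*s*t^4, G_s = 24*t^2 + 162*s*t^4, G_t = 48*s*t + 324*s^2*t^3
D = EG - F^2 = 25/9 + (4/9)*s^2 + 24*s*t^2 + 4*s*t^3 + 9*t^6 + 81*s^2*t^4
expanded: Gamma^s_ss = (G E_s - 2F F_s + F E_t)/(2D), Gamma^s_st = (G E_t - F G_s)/(2D), Gamma^s_tt = (2G F_t - G G_s - F G_t)/(2D), Gamma^t_ss = (2E F_s - E E_t - F E_s)/(2D), Gamma^t_st = (E G_s - F E_t)/(2D), Gamma^t_tt = (E G_t - 2F F_t + F G_s)/(2D); substitute and cancel common factors


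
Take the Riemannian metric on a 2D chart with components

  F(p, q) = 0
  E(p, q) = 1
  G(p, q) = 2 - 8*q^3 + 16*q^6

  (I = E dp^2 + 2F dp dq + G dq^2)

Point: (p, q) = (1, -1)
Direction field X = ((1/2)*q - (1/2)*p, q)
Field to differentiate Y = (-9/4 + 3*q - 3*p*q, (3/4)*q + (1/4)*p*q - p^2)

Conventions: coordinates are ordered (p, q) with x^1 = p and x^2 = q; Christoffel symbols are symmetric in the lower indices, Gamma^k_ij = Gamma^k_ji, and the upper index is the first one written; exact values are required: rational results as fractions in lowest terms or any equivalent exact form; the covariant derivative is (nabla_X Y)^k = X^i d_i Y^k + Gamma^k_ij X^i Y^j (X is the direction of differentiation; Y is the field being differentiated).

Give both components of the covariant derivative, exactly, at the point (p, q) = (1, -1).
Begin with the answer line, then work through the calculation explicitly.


Answer: (nabla_X Y)^p = -3, (nabla_X Y)^q = -175/52

E = 1, F = 0, G = 26 at the point
E_p = 0, E_q = 0, F_p = 0, F_q = 0, G_p = 0, G_q = -120
EG - F^2 = 26;  g^inv = (1/26) * [[26, 0], [0, 1]]
first-kind symbols [ij,l] = (1/2)(d_i g_jl + d_j g_il - d_l g_ij): [pp,p] = E_p/2 = 0, [pp,q] = F_p - E_q/2 = 0, [pq,p] = E_q/2 = 0, [pq,q] = G_p/2 = 0, [qq,p] = F_q - G_p/2 = 0, [qq,q] = G_q/2 = -60
Gamma^p_ij = (G*[ij,p] - F*[ij,q])/(EG - F^2), Gamma^q_ij = (E*[ij,q] - F*[ij,p])/(EG - F^2)
Gamma_ppp = 0, Gamma_ppq = 0, Gamma_pqq = 0, Gamma_qpp = 0, Gamma_qpq = 0, Gamma_qqq = -30/13
X = (-1, -1), Y = (-9/4, -2) at the point


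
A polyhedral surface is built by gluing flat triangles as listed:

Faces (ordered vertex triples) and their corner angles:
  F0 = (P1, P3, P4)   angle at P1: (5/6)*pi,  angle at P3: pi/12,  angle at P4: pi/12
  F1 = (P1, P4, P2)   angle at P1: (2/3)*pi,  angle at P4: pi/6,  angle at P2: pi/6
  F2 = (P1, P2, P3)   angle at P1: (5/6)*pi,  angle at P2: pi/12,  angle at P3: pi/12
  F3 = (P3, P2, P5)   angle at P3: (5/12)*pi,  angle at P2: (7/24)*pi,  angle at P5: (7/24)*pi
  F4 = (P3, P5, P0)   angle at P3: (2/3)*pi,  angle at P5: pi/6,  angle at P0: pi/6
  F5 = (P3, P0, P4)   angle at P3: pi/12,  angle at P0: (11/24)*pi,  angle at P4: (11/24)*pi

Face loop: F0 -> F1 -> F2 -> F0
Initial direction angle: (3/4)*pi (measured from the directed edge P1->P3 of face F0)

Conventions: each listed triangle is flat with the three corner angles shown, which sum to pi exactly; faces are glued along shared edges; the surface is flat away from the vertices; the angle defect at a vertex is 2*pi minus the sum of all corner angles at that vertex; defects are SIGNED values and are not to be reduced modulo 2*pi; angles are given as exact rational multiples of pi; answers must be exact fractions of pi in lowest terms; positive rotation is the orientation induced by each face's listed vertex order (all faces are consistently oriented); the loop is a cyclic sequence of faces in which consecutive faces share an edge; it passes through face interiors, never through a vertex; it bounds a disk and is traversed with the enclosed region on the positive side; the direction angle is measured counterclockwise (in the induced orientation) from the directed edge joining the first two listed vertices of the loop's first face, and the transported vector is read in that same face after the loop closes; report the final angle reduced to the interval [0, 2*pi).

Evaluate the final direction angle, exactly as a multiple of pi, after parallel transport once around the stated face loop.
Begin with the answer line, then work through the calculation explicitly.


Answer: final direction angle = (5/12)*pi

enclosed vertex P1: corner angles sum to (7/3)*pi, defect = 2*pi - (7/3)*pi = -pi/3
final direction = starting direction + enclosed defect total, reduced mod 2*pi (induced orientation)
final angle = (3/4)*pi - pi/3 = (5/12)*pi (mod 2*pi)


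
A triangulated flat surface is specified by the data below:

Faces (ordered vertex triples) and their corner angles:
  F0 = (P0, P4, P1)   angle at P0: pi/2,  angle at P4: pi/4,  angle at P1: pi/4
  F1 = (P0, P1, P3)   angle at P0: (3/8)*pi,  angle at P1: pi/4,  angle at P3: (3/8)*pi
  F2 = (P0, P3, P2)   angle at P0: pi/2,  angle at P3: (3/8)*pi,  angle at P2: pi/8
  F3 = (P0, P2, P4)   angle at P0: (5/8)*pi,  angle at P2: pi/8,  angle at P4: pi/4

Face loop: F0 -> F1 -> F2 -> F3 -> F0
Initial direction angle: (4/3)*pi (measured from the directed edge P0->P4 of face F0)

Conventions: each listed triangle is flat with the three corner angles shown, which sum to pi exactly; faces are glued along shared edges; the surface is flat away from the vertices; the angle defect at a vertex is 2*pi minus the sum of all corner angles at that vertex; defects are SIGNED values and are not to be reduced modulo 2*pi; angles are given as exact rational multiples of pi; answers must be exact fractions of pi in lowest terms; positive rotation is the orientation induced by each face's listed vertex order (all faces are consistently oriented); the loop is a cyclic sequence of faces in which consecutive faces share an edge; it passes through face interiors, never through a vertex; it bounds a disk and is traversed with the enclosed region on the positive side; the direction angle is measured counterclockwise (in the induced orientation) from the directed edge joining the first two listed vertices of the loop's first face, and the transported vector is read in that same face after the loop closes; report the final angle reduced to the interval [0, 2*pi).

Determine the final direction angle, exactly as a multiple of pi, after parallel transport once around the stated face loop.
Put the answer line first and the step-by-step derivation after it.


Answer: final direction angle = (4/3)*pi

enclosed vertex P0: corner angles sum to 2*pi, defect = 2*pi - 2*pi = 0
holonomy = initial angle + sum of enclosed defects (mod 2*pi), positive in the induced orientation
final angle = (4/3)*pi + 0 = (4/3)*pi (mod 2*pi)


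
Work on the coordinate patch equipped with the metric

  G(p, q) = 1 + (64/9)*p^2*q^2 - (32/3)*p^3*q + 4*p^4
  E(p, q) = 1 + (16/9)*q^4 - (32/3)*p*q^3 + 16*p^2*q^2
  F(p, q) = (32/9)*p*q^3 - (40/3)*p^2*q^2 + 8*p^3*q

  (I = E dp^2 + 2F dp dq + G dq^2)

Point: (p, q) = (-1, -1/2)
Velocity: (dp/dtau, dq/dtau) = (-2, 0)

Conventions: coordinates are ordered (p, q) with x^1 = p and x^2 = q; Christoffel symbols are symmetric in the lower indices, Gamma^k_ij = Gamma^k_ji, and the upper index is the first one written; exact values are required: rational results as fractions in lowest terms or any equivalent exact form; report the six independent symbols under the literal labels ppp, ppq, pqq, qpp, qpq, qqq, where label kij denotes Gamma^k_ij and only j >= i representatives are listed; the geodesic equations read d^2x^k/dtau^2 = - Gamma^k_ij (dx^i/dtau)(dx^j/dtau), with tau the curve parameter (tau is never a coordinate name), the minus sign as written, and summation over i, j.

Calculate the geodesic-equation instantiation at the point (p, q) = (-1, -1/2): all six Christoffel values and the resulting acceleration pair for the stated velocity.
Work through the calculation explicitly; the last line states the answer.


E = 34/9, F = 10/9, G = 13/9 at the point
E_p = -20/3, E_q = -80/9, F_p = -52/9, F_q = 8/3, G_p = -32/9, G_q = 32/9
EG - F^2 = 38/9;  g^inv = (9/38) * [[13/9, -10/9], [-10/9, 34/9]]
first-kind symbols [ij,l] = (1/2)(d_i g_jl + d_j g_il - d_l g_ij): [pp,p] = E_p/2 = -10/3, [pp,q] = F_p - E_q/2 = -4/3, [pq,p] = E_q/2 = -40/9, [pq,q] = G_p/2 = -16/9, [qq,p] = F_q - G_p/2 = 40/9, [qq,q] = G_q/2 = 16/9
Gamma^p_ij = (G*[ij,p] - F*[ij,q])/(EG - F^2), Gamma^q_ij = (E*[ij,q] - F*[ij,p])/(EG - F^2)
Gamma_ppp = -15/19, Gamma_ppq = -20/19, Gamma_pqq = 20/19, Gamma_qpp = -6/19, Gamma_qpq = -8/19, Gamma_qqq = 8/19
d^2p/dtau^2 = -(Gamma_ppp*(-2)^2 + 2*Gamma_ppq*(-2)*(0) + Gamma_pqq*(0)^2) = 60/19
d^2q/dtau^2 = -(Gamma_qpp*(-2)^2 + 2*Gamma_qpq*(-2)*(0) + Gamma_qqq*(0)^2) = 24/19

Answer: Gamma_ppp = -15/19, Gamma_ppq = -20/19, Gamma_pqq = 20/19, Gamma_qpp = -6/19, Gamma_qpq = -8/19, Gamma_qqq = 8/19; accelerations (d^2p/dtau^2, d^2q/dtau^2) = (60/19, 24/19)


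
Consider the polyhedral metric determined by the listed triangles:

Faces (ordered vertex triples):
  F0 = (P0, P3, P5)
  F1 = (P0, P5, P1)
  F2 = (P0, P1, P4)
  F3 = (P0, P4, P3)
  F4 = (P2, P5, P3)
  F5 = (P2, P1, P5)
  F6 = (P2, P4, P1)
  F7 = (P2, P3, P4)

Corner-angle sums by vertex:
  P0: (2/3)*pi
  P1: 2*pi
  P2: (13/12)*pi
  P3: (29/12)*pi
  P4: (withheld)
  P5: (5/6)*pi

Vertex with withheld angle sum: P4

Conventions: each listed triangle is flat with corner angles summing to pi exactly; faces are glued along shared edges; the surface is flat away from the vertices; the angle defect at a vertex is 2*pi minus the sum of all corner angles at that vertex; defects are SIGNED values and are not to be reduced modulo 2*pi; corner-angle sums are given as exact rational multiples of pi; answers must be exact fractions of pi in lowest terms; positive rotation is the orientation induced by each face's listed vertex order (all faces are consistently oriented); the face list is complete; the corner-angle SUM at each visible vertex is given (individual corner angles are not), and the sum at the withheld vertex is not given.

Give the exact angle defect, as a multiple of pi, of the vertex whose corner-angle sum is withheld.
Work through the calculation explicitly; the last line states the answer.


V = 6, E = 12, F = 8; chi = V - E + F = 2
Gauss-Bonnet: total defect = 2*pi*chi = 4*pi; visible defects sum to 3*pi

Answer: defect(P4) = pi


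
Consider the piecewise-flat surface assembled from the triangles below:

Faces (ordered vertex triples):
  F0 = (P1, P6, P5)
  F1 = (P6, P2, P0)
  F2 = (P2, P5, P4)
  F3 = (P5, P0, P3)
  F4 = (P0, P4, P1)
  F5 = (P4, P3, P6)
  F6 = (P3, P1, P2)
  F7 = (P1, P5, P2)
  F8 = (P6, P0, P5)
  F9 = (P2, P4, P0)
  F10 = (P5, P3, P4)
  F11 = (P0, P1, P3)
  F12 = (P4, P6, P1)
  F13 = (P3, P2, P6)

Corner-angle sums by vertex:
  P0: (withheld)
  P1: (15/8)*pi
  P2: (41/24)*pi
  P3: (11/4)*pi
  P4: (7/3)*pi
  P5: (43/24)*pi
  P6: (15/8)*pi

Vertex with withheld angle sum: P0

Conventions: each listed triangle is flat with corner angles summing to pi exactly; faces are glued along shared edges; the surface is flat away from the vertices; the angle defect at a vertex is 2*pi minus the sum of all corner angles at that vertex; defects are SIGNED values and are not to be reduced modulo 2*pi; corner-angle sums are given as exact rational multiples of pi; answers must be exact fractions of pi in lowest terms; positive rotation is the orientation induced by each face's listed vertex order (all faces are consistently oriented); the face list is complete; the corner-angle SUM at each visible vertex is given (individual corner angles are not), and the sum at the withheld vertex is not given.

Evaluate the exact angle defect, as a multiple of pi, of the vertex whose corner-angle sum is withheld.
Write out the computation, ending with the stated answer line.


V = 7, E = 21, F = 14; chi = V - E + F = 0
Gauss-Bonnet: total defect = 2*pi*chi = 0; visible defects sum to -pi/3

Answer: defect(P0) = pi/3


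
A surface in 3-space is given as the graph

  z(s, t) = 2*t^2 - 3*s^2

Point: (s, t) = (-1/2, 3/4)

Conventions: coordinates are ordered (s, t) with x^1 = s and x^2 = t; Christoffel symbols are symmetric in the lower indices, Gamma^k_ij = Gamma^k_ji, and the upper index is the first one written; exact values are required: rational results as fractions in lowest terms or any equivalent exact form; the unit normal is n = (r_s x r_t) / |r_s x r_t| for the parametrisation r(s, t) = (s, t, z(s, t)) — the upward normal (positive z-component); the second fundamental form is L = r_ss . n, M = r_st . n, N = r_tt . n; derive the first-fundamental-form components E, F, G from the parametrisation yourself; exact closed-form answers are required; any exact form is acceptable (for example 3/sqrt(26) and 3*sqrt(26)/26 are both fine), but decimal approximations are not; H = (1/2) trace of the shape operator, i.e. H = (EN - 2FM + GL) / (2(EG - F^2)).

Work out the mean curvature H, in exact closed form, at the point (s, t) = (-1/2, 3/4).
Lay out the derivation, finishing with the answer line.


z_s = 3, z_t = 3, z_ss = -6, z_st = 0, z_tt = 4
E = 10, F = 9, G = 10; answer radicand W^2 = 19
unnormalised second-form numerators: l = -6, m = 0, n = 4; L = l/sqrt(19), and similarly M = m/sqrt(W^2), N = n/sqrt(W^2)
H = (E*n - 2*F*m + G*l) / (2*(EG - F^2)*sqrt(W^2)); E*n - 2*F*m + G*l = -20, EG - F^2 = 19, so H = (-10/19)/sqrt(19)

Answer: H = -10*sqrt(19)/361


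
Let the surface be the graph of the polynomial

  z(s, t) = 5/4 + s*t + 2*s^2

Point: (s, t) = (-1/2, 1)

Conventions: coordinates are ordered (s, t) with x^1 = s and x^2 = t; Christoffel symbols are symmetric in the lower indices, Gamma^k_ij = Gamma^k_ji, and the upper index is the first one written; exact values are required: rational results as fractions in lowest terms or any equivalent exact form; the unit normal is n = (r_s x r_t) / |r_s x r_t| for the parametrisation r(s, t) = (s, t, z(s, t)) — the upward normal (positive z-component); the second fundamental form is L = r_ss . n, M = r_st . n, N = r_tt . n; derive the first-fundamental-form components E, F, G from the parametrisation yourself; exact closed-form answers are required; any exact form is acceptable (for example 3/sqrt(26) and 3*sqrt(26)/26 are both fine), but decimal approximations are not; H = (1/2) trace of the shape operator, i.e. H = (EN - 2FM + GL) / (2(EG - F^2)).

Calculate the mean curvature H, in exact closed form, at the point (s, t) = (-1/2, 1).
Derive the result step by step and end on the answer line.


z_s = -1, z_t = -1/2, z_ss = 4, z_st = 1, z_tt = 0
E = 2, F = 1/2, G = 5/4; answer radicand W^2 = 9/4
unnormalised second-form numerators: l = 4, m = 1, n = 0; L = l/sqrt(9/4), and similarly M = m/sqrt(W^2), N = n/sqrt(W^2)
H = (E*n - 2*F*m + G*l) / (2*(EG - F^2)*sqrt(W^2)); E*n - 2*F*m + G*l = 4, EG - F^2 = 9/4, so H = (8/9)/sqrt(9/4)

Answer: H = 16/27


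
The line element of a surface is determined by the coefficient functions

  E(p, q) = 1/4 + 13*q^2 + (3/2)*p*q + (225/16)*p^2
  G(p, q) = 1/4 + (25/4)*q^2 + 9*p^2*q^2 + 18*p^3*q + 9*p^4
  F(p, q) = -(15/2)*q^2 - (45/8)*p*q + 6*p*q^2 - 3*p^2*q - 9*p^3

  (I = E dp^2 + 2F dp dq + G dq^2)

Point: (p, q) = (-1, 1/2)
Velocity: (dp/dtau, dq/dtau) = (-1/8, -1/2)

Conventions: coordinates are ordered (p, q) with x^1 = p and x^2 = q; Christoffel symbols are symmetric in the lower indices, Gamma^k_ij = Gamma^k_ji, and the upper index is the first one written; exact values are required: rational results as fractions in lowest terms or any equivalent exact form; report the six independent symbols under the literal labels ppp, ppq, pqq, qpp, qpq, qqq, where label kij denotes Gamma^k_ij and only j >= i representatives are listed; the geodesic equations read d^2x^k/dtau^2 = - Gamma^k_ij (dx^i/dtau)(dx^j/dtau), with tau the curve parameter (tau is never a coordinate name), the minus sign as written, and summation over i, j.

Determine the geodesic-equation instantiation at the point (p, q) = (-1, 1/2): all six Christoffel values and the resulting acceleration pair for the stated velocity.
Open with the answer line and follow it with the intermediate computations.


Answer: Gamma_ppp = 10233/1291, Gamma_ppq = 4492/1291, Gamma_pqq = -462/1291, Gamma_qpp = -27346/1291, Gamma_qpq = -9816/1291, Gamma_qqq = 352/1291; accelerations (d^2p/dtau^2, d^2q/dtau^2) = (-38777/82624, 50121/41312)

E = 269/16, F = 111/16, G = 65/16 at the point
E_p = -219/8, E_q = 23/2, F_p = -405/16, F_q = -87/8, G_p = -27/2, G_q = -11/4
EG - F^2 = 1291/64;  g^inv = (64/1291) * [[65/16, -111/16], [-111/16, 269/16]]
first-kind symbols [ij,l] = (1/2)(d_i g_jl + d_j g_il - d_l g_ij): [pp,p] = E_p/2 = -219/16, [pp,q] = F_p - E_q/2 = -497/16, [pq,p] = E_q/2 = 23/4, [pq,q] = G_p/2 = -27/4, [qq,p] = F_q - G_p/2 = -33/8, [qq,q] = G_q/2 = -11/8
Gamma^p_ij = (G*[ij,p] - F*[ij,q])/(EG - F^2), Gamma^q_ij = (E*[ij,q] - F*[ij,p])/(EG - F^2)
Gamma_ppp = 10233/1291, Gamma_ppq = 4492/1291, Gamma_pqq = -462/1291, Gamma_qpp = -27346/1291, Gamma_qpq = -9816/1291, Gamma_qqq = 352/1291
d^2p/dtau^2 = -(Gamma_ppp*(-1/8)^2 + 2*Gamma_ppq*(-1/8)*(-1/2) + Gamma_pqq*(-1/2)^2) = -38777/82624
d^2q/dtau^2 = -(Gamma_qpp*(-1/8)^2 + 2*Gamma_qpq*(-1/8)*(-1/2) + Gamma_qqq*(-1/2)^2) = 50121/41312


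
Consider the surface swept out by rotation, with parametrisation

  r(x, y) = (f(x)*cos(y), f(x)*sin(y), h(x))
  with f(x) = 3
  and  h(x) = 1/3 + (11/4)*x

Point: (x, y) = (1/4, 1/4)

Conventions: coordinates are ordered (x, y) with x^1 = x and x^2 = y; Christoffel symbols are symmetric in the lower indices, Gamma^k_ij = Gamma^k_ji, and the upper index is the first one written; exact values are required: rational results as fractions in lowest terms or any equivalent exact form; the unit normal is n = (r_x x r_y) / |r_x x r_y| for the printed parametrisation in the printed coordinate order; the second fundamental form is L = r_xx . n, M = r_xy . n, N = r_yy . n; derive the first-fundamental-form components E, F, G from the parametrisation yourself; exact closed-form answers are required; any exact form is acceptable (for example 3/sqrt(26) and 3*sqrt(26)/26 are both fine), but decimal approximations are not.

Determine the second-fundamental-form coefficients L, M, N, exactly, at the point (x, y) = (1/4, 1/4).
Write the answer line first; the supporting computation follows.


Answer: L = 0, M = 0, N = 3

f = 3, f' = 0, f'' = 0, h' = 11/4, h'' = 0
E = 121/16, F = 0, G = 9; answer radicand W^2 = 121/16
unnormalised second-form numerators: l = 0, m = 0, n = 33/4; L = l/sqrt(121/16), and similarly M = m/sqrt(W^2), N = n/sqrt(W^2)


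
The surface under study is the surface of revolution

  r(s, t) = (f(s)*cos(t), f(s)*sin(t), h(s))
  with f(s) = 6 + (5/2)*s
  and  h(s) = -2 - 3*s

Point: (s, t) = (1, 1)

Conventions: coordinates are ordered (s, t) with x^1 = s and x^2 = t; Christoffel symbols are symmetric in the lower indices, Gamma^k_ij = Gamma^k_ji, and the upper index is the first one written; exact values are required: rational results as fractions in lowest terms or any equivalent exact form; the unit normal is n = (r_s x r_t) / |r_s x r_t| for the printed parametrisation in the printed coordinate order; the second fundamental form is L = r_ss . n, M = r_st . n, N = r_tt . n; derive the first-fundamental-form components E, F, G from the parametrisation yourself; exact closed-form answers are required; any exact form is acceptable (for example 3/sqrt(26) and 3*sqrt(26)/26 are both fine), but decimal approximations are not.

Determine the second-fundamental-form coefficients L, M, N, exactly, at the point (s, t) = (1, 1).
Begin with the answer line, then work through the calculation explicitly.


Answer: L = 0, M = 0, N = -51*sqrt(61)/61

f = 17/2, f' = 5/2, f'' = 0, h' = -3, h'' = 0
E = 61/4, F = 0, G = 289/4; answer radicand W^2 = 61/4
unnormalised second-form numerators: l = 0, m = 0, n = -51/2; L = l/sqrt(61/4), and similarly M = m/sqrt(W^2), N = n/sqrt(W^2)


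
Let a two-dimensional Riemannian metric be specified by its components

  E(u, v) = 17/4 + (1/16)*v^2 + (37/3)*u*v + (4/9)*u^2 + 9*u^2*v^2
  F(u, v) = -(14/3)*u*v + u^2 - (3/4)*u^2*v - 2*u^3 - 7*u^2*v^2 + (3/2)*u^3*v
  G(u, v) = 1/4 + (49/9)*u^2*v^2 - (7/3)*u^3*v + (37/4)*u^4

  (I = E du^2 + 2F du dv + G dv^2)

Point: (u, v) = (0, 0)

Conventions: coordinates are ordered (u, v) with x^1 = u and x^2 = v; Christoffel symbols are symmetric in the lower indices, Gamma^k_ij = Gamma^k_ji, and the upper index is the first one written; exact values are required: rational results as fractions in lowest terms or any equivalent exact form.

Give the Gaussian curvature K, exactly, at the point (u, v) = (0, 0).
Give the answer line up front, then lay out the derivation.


Answer: K = -227/51

E = 17/4, F = 0, G = 1/4, EG - F^2 = 17/16 at the point
E_u = 0, E_v = 0, F_u = 0, F_v = 0, G_u = 0, G_v = 0
E_vv = 1/8, F_uv = -14/3, G_uu = 0
By Brioschi, K is (det M1 - det M2) divided by (EG - F^2) squared.
M1 = [[-E_vv/2 + F_uv - G_uu/2, E_u/2, F_u - E_v/2], [F_v - G_u/2, E, F], [G_v/2, F, G]] = [[-227/48, 0, 0], [0, 17/4, 0], [0, 0, 1/4]]; det M1 = -3859/768
M2 = [[0, E_v/2, G_u/2], [E_v/2, E, F], [G_u/2, F, G]] = [[0, 0, 0], [0, 17/4, 0], [0, 0, 1/4]]; det M2 = 0
det M1 - det M2 = -3859/768; K = -3859/768 / (17/16)^2 = -227/51


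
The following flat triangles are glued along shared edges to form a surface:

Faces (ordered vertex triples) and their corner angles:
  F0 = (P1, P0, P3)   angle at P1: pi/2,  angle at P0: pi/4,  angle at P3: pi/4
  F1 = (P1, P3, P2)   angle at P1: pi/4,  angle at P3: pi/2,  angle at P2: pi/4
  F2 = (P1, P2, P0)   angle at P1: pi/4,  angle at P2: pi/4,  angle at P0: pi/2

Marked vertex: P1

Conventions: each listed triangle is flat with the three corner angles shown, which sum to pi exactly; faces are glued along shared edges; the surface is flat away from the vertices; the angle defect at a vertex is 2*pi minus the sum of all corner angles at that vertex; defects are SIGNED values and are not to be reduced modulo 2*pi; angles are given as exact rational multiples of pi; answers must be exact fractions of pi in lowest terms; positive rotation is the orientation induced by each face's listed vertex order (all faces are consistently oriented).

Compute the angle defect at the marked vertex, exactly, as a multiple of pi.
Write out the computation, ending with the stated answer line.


Sum of corner angles at P1: pi
defect = 2*pi - pi

Answer: defect(P1) = pi


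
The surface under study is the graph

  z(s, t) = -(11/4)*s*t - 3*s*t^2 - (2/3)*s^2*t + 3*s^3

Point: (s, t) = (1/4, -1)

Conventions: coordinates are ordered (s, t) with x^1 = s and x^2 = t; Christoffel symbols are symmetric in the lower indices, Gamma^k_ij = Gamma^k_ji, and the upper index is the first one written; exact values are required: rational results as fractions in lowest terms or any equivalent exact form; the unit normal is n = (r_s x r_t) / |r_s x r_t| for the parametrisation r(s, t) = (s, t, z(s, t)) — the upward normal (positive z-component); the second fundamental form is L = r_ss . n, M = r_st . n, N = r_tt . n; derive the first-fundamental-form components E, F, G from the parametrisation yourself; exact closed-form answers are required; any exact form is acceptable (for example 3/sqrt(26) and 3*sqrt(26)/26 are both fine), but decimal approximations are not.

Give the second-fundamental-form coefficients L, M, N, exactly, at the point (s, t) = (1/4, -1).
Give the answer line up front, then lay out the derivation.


Answer: L = 20*sqrt(4634)/331, M = 10*sqrt(4634)/331, N = -36*sqrt(4634)/2317

z_s = 31/48, z_t = 37/48, z_ss = 35/6, z_st = 35/12, z_tt = -3/2
E = 3265/2304, F = 1147/2304, G = 3673/2304; answer radicand W^2 = 2317/1152
unnormalised second-form numerators: l = 35/6, m = 35/12, n = -3/2; L = l/sqrt(2317/1152), and similarly M = m/sqrt(W^2), N = n/sqrt(W^2)


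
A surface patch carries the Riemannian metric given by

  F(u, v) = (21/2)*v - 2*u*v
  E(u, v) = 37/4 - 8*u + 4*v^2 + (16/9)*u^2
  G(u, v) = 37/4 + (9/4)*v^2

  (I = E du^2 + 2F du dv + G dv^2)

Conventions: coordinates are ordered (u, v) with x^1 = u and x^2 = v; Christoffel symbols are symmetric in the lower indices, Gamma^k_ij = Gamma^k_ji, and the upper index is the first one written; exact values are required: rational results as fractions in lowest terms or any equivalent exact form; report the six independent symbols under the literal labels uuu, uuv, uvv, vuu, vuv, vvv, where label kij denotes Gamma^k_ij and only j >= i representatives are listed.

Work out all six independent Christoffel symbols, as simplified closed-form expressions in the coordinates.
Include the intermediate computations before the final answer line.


E = 37/4 - 8*u + 4*v^2 + (16/9)*u^2; F = (21/2)*v - 2*u*v; G = 37/4 + (9/4)*v^2
Gamma^k_ij = (1/2) g^{kl} (d_i g_jl + d_j g_il - d_l g_ij), with g^inv = (1/(EG-F^2)) [[G, -F], [-F, E]]
first partials: E_u = -8 + (32/9)*u, E_v = 8*v, F_u = -2*v, F_v = 21/2 - 2*u, G_u = 0, G_v = (9/2)*v
D = EG - F^2 = 1369/16 - 74*u - (839/16)*v^2 + (148/9)*u^2 + 24*u*v^2 + 9*v^4
expanded: Gamma^u_uu = (G E_u - 2F F_u + F E_v)/(2D), Gamma^u_uv = (G E_v - F G_u)/(2D), Gamma^u_vv = (2G F_v - G G_u - F G_v)/(2D), Gamma^v_uu = (2E F_u - E E_v - F E_u)/(2D), Gamma^v_uv = (E G_u - F E_v)/(2D), Gamma^v_vv = (E G_v - 2F F_v + F G_u)/(2D); substitute and cancel common factors

Answer: Gamma_uuu = (-1152*u*v^2 + 2368*u + 7776*v^2 - 5328)/(2368*u^2 + 3456*u*v^2 - 10656*u + 1296*v^4 - 7551*v^2 + 12321), Gamma_uuv = (1296*v^3 + 5328*v)/(2368*u^2 + 3456*u*v^2 - 10656*u + 1296*v^4 - 7551*v^2 + 12321), Gamma_uvv = (13986 - 2664*u)/(2368*u^2 + 3456*u*v^2 - 10656*u + 1296*v^4 - 7551*v^2 + 12321), Gamma_vuu = (-1024*u^2*v + 3072*u*v - 3456*v^3 - 1944*v)/(2368*u^2 + 3456*u*v^2 - 10656*u + 1296*v^4 - 7551*v^2 + 12321), Gamma_vuv = (1152*u*v^2 - 6048*v^2)/(2368*u^2 + 3456*u*v^2 - 10656*u + 1296*v^4 - 7551*v^2 + 12321), Gamma_vvv = (3456*u*v + 1296*v^3 - 12879*v)/(2368*u^2 + 3456*u*v^2 - 10656*u + 1296*v^4 - 7551*v^2 + 12321)


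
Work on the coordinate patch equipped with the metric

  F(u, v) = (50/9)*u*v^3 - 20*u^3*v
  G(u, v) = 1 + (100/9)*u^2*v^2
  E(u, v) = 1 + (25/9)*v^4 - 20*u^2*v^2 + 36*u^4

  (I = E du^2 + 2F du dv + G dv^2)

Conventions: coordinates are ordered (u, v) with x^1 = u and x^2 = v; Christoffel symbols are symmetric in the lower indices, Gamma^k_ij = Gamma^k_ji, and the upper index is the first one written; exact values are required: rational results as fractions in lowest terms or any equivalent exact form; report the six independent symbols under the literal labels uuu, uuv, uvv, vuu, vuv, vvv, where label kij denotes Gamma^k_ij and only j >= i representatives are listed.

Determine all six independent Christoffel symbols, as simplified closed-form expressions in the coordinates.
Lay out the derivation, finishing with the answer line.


E = 1 + (25/9)*v^4 - 20*u^2*v^2 + 36*u^4; F = (50/9)*u*v^3 - 20*u^3*v; G = 1 + (100/9)*u^2*v^2
Gamma^k_ij = (1/2) g^{kl} (d_i g_jl + d_j g_il - d_l g_ij), with g^inv = (1/(EG-F^2)) [[G, -F], [-F, E]]
first partials: E_u = -40*u*v^2 + 144*u^3, E_v = (100/9)*v^3 - 40*u^2*v, F_u = (50/9)*v^3 - 60*u^2*v, F_v = (50/3)*u*v^2 - 20*u^3, G_u = (200/9)*u*v^2, G_v = (200/9)*u^2*v
D = EG - F^2 = 1 + (25/9)*v^4 - (80/9)*u^2*v^2 + 36*u^4
expanded: Gamma^u_uu = (G E_u - 2F F_u + F E_v)/(2D), Gamma^u_uv = (G E_v - F G_u)/(2D), Gamma^u_vv = (2G F_v - G G_u - F G_v)/(2D), Gamma^v_uu = (2E F_u - E E_v - F E_u)/(2D), Gamma^v_uv = (E G_u - F E_v)/(2D), Gamma^v_vv = (E G_v - 2F F_v + F G_u)/(2D); substitute and cancel common factors

Answer: Gamma_uuu = (648*u^3 - 180*u*v^2)/(324*u^4 - 80*u^2*v^2 + 25*v^4 + 9), Gamma_uuv = (-180*u^2*v + 50*v^3)/(324*u^4 - 80*u^2*v^2 + 25*v^4 + 9), Gamma_uvv = (-180*u^3 + 50*u*v^2)/(324*u^4 - 80*u^2*v^2 + 25*v^4 + 9), Gamma_vuu = -360*u^2*v/(324*u^4 - 80*u^2*v^2 + 25*v^4 + 9), Gamma_vuv = 100*u*v^2/(324*u^4 - 80*u^2*v^2 + 25*v^4 + 9), Gamma_vvv = 100*u^2*v/(324*u^4 - 80*u^2*v^2 + 25*v^4 + 9)


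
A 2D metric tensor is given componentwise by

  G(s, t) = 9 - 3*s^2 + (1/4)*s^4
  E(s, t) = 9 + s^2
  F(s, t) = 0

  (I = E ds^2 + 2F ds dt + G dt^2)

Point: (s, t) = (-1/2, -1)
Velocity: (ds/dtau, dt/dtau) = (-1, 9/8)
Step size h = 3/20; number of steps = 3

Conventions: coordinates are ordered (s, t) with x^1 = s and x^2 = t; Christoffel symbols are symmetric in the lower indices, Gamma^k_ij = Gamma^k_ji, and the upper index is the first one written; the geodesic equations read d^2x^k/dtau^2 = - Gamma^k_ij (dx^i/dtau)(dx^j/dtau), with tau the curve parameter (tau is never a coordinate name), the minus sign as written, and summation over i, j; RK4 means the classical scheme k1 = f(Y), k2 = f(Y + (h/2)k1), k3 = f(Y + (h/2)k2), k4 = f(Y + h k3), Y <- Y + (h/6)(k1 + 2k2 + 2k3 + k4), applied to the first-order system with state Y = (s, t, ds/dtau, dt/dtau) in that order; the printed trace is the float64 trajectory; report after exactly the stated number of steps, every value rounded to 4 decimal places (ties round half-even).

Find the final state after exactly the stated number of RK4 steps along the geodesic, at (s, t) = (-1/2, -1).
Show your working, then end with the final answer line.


f(Y) = (ds/dtau, dt/dtau, -Gamma^s_ij Y'^i Y'^j, -Gamma^t_ij Y'^i Y'^j) with the Gammas evaluated at the stage position; h = 0.150000; intermediate values shown to 6 dp
step 0: s = -0.5000, t = -1.0000, ds/dtau = -1.0000, dt/dtau = 1.1250
step 1:
  k1: at (s, t) = (-0.500000, -1.000000), (ds/dtau, dt/dtau) = (-1.000000, 1.125000); Gamma_sss = -0.054054, Gamma_sst = 0.000000, Gamma_stt = -0.155405, Gamma_tss = 0.000000, Gamma_tst = 0.173913, Gamma_ttt = 0.000000; k1 = (-1.000000, 1.125000, 0.250739, 0.391304)
  k2: at (s, t) = (-0.575000, -0.915625), (ds/dtau, dt/dtau) = (-0.981195, 1.154348); Gamma_sss = -0.061625, Gamma_sst = 0.000000, Gamma_stt = -0.174688, Gamma_tss = 0.000000, Gamma_tst = 0.202844, Gamma_ttt = 0.000000; k2 = (-0.981195, 1.154348, 0.292104, 0.459499)
  k3: at (s, t) = (-0.573590, -0.913424), (ds/dtau, dt/dtau) = (-0.978092, 1.159462); Gamma_sss = -0.061485, Gamma_sst = 0.000000, Gamma_stt = -0.174339, Gamma_tss = 0.000000, Gamma_tst = 0.202289, Gamma_ttt = 0.000000; k3 = (-0.978092, 1.159462, 0.293194, 0.458816)
  k4: at (s, t) = (-0.646714, -0.826081), (ds/dtau, dt/dtau) = (-0.956021, 1.193822); Gamma_sss = -0.068666, Gamma_sst = 0.000000, Gamma_stt = -0.191639, Gamma_tss = 0.000000, Gamma_tst = 0.231724, Gamma_ttt = 0.000000; k4 = (-0.956021, 1.193822, 0.335885, 0.528942)
  Y <- Y + (h/6)(k1 + 2k2 + 2k3 + k4): s = -0.6469, t = -0.8263, ds/dtau = -0.9561, dt/dtau = 1.1939
step 2:
  k1: at (s, t) = (-0.646865, -0.826339), (ds/dtau, dt/dtau) = (-0.956070, 1.193922); Gamma_sss = -0.068681, Gamma_sst = 0.000000, Gamma_stt = -0.191673, Gamma_tss = 0.000000, Gamma_tst = 0.231786, Gamma_ttt = 0.000000; k1 = (-0.956070, 1.193922, 0.335999, 0.529155)
  k2: at (s, t) = (-0.718570, -0.736795), (ds/dtau, dt/dtau) = (-0.930870, 1.233609); Gamma_sss = -0.075509, Gamma_sst = 0.000000, Gamma_stt = -0.207033, Gamma_tss = 0.000000, Gamma_tst = 0.262077, Gamma_ttt = 0.000000; k2 = (-0.930870, 1.233609, 0.380491, 0.601901)
  k3: at (s, t) = (-0.716680, -0.733818), (ds/dtau, dt/dtau) = (-0.927533, 1.239064); Gamma_sss = -0.075332, Gamma_sst = 0.000000, Gamma_stt = -0.206649, Gamma_tss = 0.000000, Gamma_tst = 0.261258, Gamma_ttt = 0.000000; k3 = (-0.927533, 1.239064, 0.382074, 0.600514)
  k4: at (s, t) = (-0.785995, -0.640479), (ds/dtau, dt/dtau) = (-0.898758, 1.283999); Gamma_sss = -0.081723, Gamma_sst = 0.000000, Gamma_stt = -0.219925, Gamma_tss = 0.000000, Gamma_tst = 0.292071, Gamma_ttt = 0.000000; k4 = (-0.898758, 1.283999, 0.428594, 0.674103)
  Y <- Y + (h/6)(k1 + 2k2 + 2k3 + k4): s = -0.7862, t = -0.6408, ds/dtau = -0.8988, dt/dtau = 1.2841
step 3:
  k1: at (s, t) = (-0.786156, -0.640757), (ds/dtau, dt/dtau) = (-0.898826, 1.284124); Gamma_sss = -0.081738, Gamma_sst = 0.000000, Gamma_stt = -0.219954, Gamma_tss = 0.000000, Gamma_tst = 0.292145, Gamma_ttt = 0.000000; k1 = (-0.898826, 1.284124, 0.428734, 0.674390)
  k2: at (s, t) = (-0.853568, -0.544448), (ds/dtau, dt/dtau) = (-0.866671, 1.334703); Gamma_sss = -0.087738, Gamma_sst = 0.000000, Gamma_stt = -0.231252, Gamma_tss = 0.000000, Gamma_tst = 0.323847, Gamma_ttt = 0.000000; k2 = (-0.866671, 1.334703, 0.477863, 0.749220)
  k3: at (s, t) = (-0.851156, -0.540655), (ds/dtau, dt/dtau) = (-0.862987, 1.340316); Gamma_sss = -0.087527, Gamma_sst = 0.000000, Gamma_stt = -0.230877, Gamma_tss = 0.000000, Gamma_tst = 0.322681, Gamma_ttt = 0.000000; k3 = (-0.862987, 1.340316, 0.479943, 0.746473)
  k4: at (s, t) = (-0.915604, -0.439710), (ds/dtau, dt/dtau) = (-0.826835, 1.396095); Gamma_sss = -0.093065, Gamma_sst = 0.000000, Gamma_stt = -0.240185, Gamma_tss = 0.000000, Gamma_tst = 0.354770, Gamma_ttt = 0.000000; k4 = (-0.826835, 1.396095, 0.531765, 0.819051)
  Y <- Y + (h/6)(k1 + 2k2 + 2k3 + k4): s = -0.9158, t = -0.4400, ds/dtau = -0.8269, dt/dtau = 1.3962

Answer: s = -0.9158, t = -0.4400, ds/dtau = -0.8269, dt/dtau = 1.3962


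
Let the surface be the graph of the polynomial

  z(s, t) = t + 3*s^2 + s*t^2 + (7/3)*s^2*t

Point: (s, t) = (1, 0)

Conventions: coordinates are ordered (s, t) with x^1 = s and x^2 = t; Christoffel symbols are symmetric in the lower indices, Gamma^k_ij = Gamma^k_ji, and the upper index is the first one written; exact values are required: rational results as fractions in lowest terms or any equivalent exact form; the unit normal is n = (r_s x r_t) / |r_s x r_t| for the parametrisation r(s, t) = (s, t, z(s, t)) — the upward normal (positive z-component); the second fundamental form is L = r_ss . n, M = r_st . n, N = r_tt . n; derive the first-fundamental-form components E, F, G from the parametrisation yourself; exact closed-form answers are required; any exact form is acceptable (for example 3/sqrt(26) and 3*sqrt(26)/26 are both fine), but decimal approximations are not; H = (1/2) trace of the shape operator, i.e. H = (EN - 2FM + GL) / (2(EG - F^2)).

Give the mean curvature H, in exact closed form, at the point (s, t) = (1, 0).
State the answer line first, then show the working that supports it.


Answer: H = -540*sqrt(433)/187489

z_s = 6, z_t = 10/3, z_ss = 6, z_st = 14/3, z_tt = 2
E = 37, F = 20, G = 109/9; answer radicand W^2 = 433/9
unnormalised second-form numerators: l = 6, m = 14/3, n = 2; L = l/sqrt(433/9), and similarly M = m/sqrt(W^2), N = n/sqrt(W^2)
H = (E*n - 2*F*m + G*l) / (2*(EG - F^2)*sqrt(W^2)); E*n - 2*F*m + G*l = -40, EG - F^2 = 433/9, so H = (-180/433)/sqrt(433/9)
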